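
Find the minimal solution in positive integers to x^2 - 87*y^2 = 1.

(x, y) = (28, 3)

First expand sqrt(87) as a continued fraction. With x_i = (sqrt(87) + m_i)/d_i and (m_0, d_0) = (0, 1): a_0 = floor(sqrt(87)) = 9, since 9^2 = 81 <= 87 < 100 = 10^2.
Iterate m_{i+1} = d_i*a_i - m_i, d_{i+1} = (87 - m_{i+1}^2)/d_i, a_{i+1} = floor((a_0 + m_{i+1})/d_{i+1}):
  m_1 = 1*9 - 0 = 9, d_1 = (87 - 9^2)/1 = 6/1 = 6, a_1 = floor((9 + 9)/6) = 3.
  m_2 = 6*3 - 9 = 9, d_2 = (87 - 9^2)/6 = 6/6 = 1, a_2 = floor((9 + 9)/1) = 18.
  m_3 = 1*18 - 9 = 9, d_3 = (87 - 9^2)/1 = 6/1 = 6: (m_3, d_3) = (m_1, d_1) = (9, 6), so from here the quotients repeat a_1, a_2; the period length is 2.
So sqrt(87) = [9; (3, 18)] with period length k = 2.
k is even, so the fundamental solution of x^2 - 87y^2 = 1 is (p_{k-1}, q_{k-1}) = (p_1, q_1); compute convergents through index 1.
Convergents (p_i = a_i*p_{i-1} + p_{i-2}, q_i = a_i*q_{i-1} + q_{i-2} with p_{-2}=0, p_{-1}=1, q_{-2}=1, q_{-1}=0):
  i=0: a_0=9, p_0 = 9*1 + 0 = 9, q_0 = 9*0 + 1 = 1.
  i=1: a_1=3, p_1 = 3*9 + 1 = 28, q_1 = 3*1 + 0 = 3.
Check: 28^2 - 87*3^2 = 784 - 783 = 1, so (x, y) = (28, 3) solves the equation, and by the theorem it is the least positive solution.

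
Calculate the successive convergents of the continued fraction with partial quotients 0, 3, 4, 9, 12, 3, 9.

Using the convergent recurrence p_i = a_i*p_{i-1} + p_{i-2}, q_i = a_i*q_{i-1} + q_{i-2} with p_{-2}=0, p_{-1}=1, q_{-2}=1, q_{-1}=0:
  i=0: a_0=0, p_0 = 0*1 + 0 = 0, q_0 = 0*0 + 1 = 1.
  i=1: a_1=3, p_1 = 3*0 + 1 = 1, q_1 = 3*1 + 0 = 3.
  i=2: a_2=4, p_2 = 4*1 + 0 = 4, q_2 = 4*3 + 1 = 13.
  i=3: a_3=9, p_3 = 9*4 + 1 = 37, q_3 = 9*13 + 3 = 120.
  i=4: a_4=12, p_4 = 12*37 + 4 = 448, q_4 = 12*120 + 13 = 1453.
  i=5: a_5=3, p_5 = 3*448 + 37 = 1381, q_5 = 3*1453 + 120 = 4479.
  i=6: a_6=9, p_6 = 9*1381 + 448 = 12877, q_6 = 9*4479 + 1453 = 41764.

0/1, 1/3, 4/13, 37/120, 448/1453, 1381/4479, 12877/41764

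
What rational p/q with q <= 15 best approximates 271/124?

24/11

Expand x = 271/124 as a continued fraction with the Euclidean algorithm:
  271 = 2*124 + 23, so a_0 = 2.
  124 = 5*23 + 9, so a_1 = 5.
  23 = 2*9 + 5, so a_2 = 2.
  9 = 1*5 + 4, so a_3 = 1.
  5 = 1*4 + 1, so a_4 = 1.
  4 = 4*1 + 0, so a_5 = 4.
so x = [2; 5, 2, 1, 1, 4].
Convergents (p_i = a_i*p_{i-1} + p_{i-2}, q_i = a_i*q_{i-1} + q_{i-2} with p_{-2}=0, p_{-1}=1, q_{-2}=1, q_{-1}=0), until the denominator exceeds 15:
  i=0: a_0=2, p_0 = 2*1 + 0 = 2, q_0 = 2*0 + 1 = 1.
  i=1: a_1=5, p_1 = 5*2 + 1 = 11, q_1 = 5*1 + 0 = 5.
  i=2: a_2=2, p_2 = 2*11 + 2 = 24, q_2 = 2*5 + 1 = 11.
  i=3: a_3=1, p_3 = 1*24 + 11 = 35, q_3 = 1*11 + 5 = 16.
q_3 = 16 > 15, so the last convergent with denominator <= 15 is p_2/q_2 = 24/11.
The closest fraction with denominator <= 15 is either p_2/q_2 or the intermediate fraction (k*p_2 + p_1)/(k*q_2 + q_1) with the largest k >= 1 whose denominator stays <= 15; these approach x as k grows, and every other convergent or intermediate fraction in range is farther away.
Largest k: floor((15 - q_1)/q_2) = floor((15 - 5)/11) = 0.
Since k = 0, no intermediate fraction beyond p_2/q_2 has denominator <= 15, so the convergent 24/11 is the closest (its error is |271*11 - 24*124|/(124*11) = 5/1364).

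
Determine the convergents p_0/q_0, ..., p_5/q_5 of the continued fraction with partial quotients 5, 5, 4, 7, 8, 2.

5/1, 26/5, 109/21, 789/152, 6421/1237, 13631/2626

Using the convergent recurrence p_i = a_i*p_{i-1} + p_{i-2}, q_i = a_i*q_{i-1} + q_{i-2} with p_{-2}=0, p_{-1}=1, q_{-2}=1, q_{-1}=0:
  i=0: a_0=5, p_0 = 5*1 + 0 = 5, q_0 = 5*0 + 1 = 1.
  i=1: a_1=5, p_1 = 5*5 + 1 = 26, q_1 = 5*1 + 0 = 5.
  i=2: a_2=4, p_2 = 4*26 + 5 = 109, q_2 = 4*5 + 1 = 21.
  i=3: a_3=7, p_3 = 7*109 + 26 = 789, q_3 = 7*21 + 5 = 152.
  i=4: a_4=8, p_4 = 8*789 + 109 = 6421, q_4 = 8*152 + 21 = 1237.
  i=5: a_5=2, p_5 = 2*6421 + 789 = 13631, q_5 = 2*1237 + 152 = 2626.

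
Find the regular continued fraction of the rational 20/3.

Run the Euclidean algorithm on 20 and 3; the successive quotients are the partial quotients a_0, a_1, ... (each step inverts the fractional part left over by the previous one):
  20 = 6*3 + 2, so a_0 = 6.
  3 = 1*2 + 1, so a_1 = 1.
  2 = 2*1 + 0, so a_2 = 2.
The remainder reaches 0 after 3 divisions, so the expansion has 3 partial quotients, read off in order.

[6; 1, 2]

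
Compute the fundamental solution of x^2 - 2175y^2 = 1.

First expand sqrt(2175) as a continued fraction. With x_i = (sqrt(2175) + m_i)/d_i and (m_0, d_0) = (0, 1): a_0 = floor(sqrt(2175)) = 46, since 46^2 = 2116 <= 2175 < 2209 = 47^2.
Iterate m_{i+1} = d_i*a_i - m_i, d_{i+1} = (2175 - m_{i+1}^2)/d_i, a_{i+1} = floor((a_0 + m_{i+1})/d_{i+1}):
  m_1 = 1*46 - 0 = 46, d_1 = (2175 - 46^2)/1 = 59/1 = 59, a_1 = floor((46 + 46)/59) = 1.
  m_2 = 59*1 - 46 = 13, d_2 = (2175 - 13^2)/59 = 2006/59 = 34, a_2 = floor((46 + 13)/34) = 1.
  m_3 = 34*1 - 13 = 21, d_3 = (2175 - 21^2)/34 = 1734/34 = 51, a_3 = floor((46 + 21)/51) = 1.
  m_4 = 51*1 - 21 = 30, d_4 = (2175 - 30^2)/51 = 1275/51 = 25, a_4 = floor((46 + 30)/25) = 3.
  m_5 = 25*3 - 30 = 45, d_5 = (2175 - 45^2)/25 = 150/25 = 6, a_5 = floor((46 + 45)/6) = 15.
  m_6 = 6*15 - 45 = 45, d_6 = (2175 - 45^2)/6 = 150/6 = 25, a_6 = floor((46 + 45)/25) = 3.
  m_7 = 25*3 - 45 = 30, d_7 = (2175 - 30^2)/25 = 1275/25 = 51, a_7 = floor((46 + 30)/51) = 1.
  m_8 = 51*1 - 30 = 21, d_8 = (2175 - 21^2)/51 = 1734/51 = 34, a_8 = floor((46 + 21)/34) = 1.
  m_9 = 34*1 - 21 = 13, d_9 = (2175 - 13^2)/34 = 2006/34 = 59, a_9 = floor((46 + 13)/59) = 1.
  m_10 = 59*1 - 13 = 46, d_10 = (2175 - 46^2)/59 = 59/59 = 1, a_10 = floor((46 + 46)/1) = 92.
  m_11 = 1*92 - 46 = 46, d_11 = (2175 - 46^2)/1 = 59/1 = 59: (m_11, d_11) = (m_1, d_1) = (46, 59), so from here the quotients repeat a_1, ..., a_10; the period length is 10.
So sqrt(2175) = [46; (1, 1, 1, 3, 15, 3, 1, 1, 1, 92)] with period length k = 10.
k is even, so the fundamental solution of x^2 - 2175y^2 = 1 is (p_{k-1}, q_{k-1}) = (p_9, q_9); compute convergents through index 9.
Convergents (p_i = a_i*p_{i-1} + p_{i-2}, q_i = a_i*q_{i-1} + q_{i-2} with p_{-2}=0, p_{-1}=1, q_{-2}=1, q_{-1}=0):
  i=0: a_0=46, p_0 = 46*1 + 0 = 46, q_0 = 46*0 + 1 = 1.
  i=1: a_1=1, p_1 = 1*46 + 1 = 47, q_1 = 1*1 + 0 = 1.
  i=2: a_2=1, p_2 = 1*47 + 46 = 93, q_2 = 1*1 + 1 = 2.
  i=3: a_3=1, p_3 = 1*93 + 47 = 140, q_3 = 1*2 + 1 = 3.
  i=4: a_4=3, p_4 = 3*140 + 93 = 513, q_4 = 3*3 + 2 = 11.
  i=5: a_5=15, p_5 = 15*513 + 140 = 7835, q_5 = 15*11 + 3 = 168.
  i=6: a_6=3, p_6 = 3*7835 + 513 = 24018, q_6 = 3*168 + 11 = 515.
  i=7: a_7=1, p_7 = 1*24018 + 7835 = 31853, q_7 = 1*515 + 168 = 683.
  i=8: a_8=1, p_8 = 1*31853 + 24018 = 55871, q_8 = 1*683 + 515 = 1198.
  i=9: a_9=1, p_9 = 1*55871 + 31853 = 87724, q_9 = 1*1198 + 683 = 1881.
Check: 87724^2 - 2175*1881^2 = 7695500176 - 7695500175 = 1, so (x, y) = (87724, 1881) solves the equation, and by the theorem it is the least positive solution.

(x, y) = (87724, 1881)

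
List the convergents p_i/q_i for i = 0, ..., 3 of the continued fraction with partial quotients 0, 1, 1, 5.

Using the convergent recurrence p_i = a_i*p_{i-1} + p_{i-2}, q_i = a_i*q_{i-1} + q_{i-2} with p_{-2}=0, p_{-1}=1, q_{-2}=1, q_{-1}=0:
  i=0: a_0=0, p_0 = 0*1 + 0 = 0, q_0 = 0*0 + 1 = 1.
  i=1: a_1=1, p_1 = 1*0 + 1 = 1, q_1 = 1*1 + 0 = 1.
  i=2: a_2=1, p_2 = 1*1 + 0 = 1, q_2 = 1*1 + 1 = 2.
  i=3: a_3=5, p_3 = 5*1 + 1 = 6, q_3 = 5*2 + 1 = 11.

0/1, 1/1, 1/2, 6/11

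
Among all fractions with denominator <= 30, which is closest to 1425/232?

Expand x = 1425/232 as a continued fraction with the Euclidean algorithm:
  1425 = 6*232 + 33, so a_0 = 6.
  232 = 7*33 + 1, so a_1 = 7.
  33 = 33*1 + 0, so a_2 = 33.
so x = [6; 7, 33].
Convergents (p_i = a_i*p_{i-1} + p_{i-2}, q_i = a_i*q_{i-1} + q_{i-2} with p_{-2}=0, p_{-1}=1, q_{-2}=1, q_{-1}=0), until the denominator exceeds 30:
  i=0: a_0=6, p_0 = 6*1 + 0 = 6, q_0 = 6*0 + 1 = 1.
  i=1: a_1=7, p_1 = 7*6 + 1 = 43, q_1 = 7*1 + 0 = 7.
  i=2: a_2=33, p_2 = 33*43 + 6 = 1425, q_2 = 33*7 + 1 = 232.
q_2 = 232 > 30, so the last convergent with denominator <= 30 is p_1/q_1 = 43/7.
The closest fraction with denominator <= 30 is either p_1/q_1 or the intermediate fraction (k*p_1 + p_0)/(k*q_1 + q_0) with the largest k >= 1 whose denominator stays <= 30; these approach x as k grows, and every other convergent or intermediate fraction in range is farther away.
Largest k: floor((30 - q_0)/q_1) = floor((30 - 1)/7) = 4.
That gives (4*43 + 6)/(4*7 + 1) = 178/29.
Compare the errors: |x - 43/7| = |1425*7 - 43*232|/(232*7) = 1/1624, and |x - 178/29| = |1425*29 - 178*232|/(232*29) = 29/6728.
Cross-multiplying, 1*6728 = 6728 < 47096 = 29*1624, so 1/1624 is smaller: the convergent 43/7 is closer to x than 178/29.

43/7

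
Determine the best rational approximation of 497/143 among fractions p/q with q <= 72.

212/61

Expand x = 497/143 as a continued fraction with the Euclidean algorithm:
  497 = 3*143 + 68, so a_0 = 3.
  143 = 2*68 + 7, so a_1 = 2.
  68 = 9*7 + 5, so a_2 = 9.
  7 = 1*5 + 2, so a_3 = 1.
  5 = 2*2 + 1, so a_4 = 2.
  2 = 2*1 + 0, so a_5 = 2.
so x = [3; 2, 9, 1, 2, 2].
Convergents (p_i = a_i*p_{i-1} + p_{i-2}, q_i = a_i*q_{i-1} + q_{i-2} with p_{-2}=0, p_{-1}=1, q_{-2}=1, q_{-1}=0), until the denominator exceeds 72:
  i=0: a_0=3, p_0 = 3*1 + 0 = 3, q_0 = 3*0 + 1 = 1.
  i=1: a_1=2, p_1 = 2*3 + 1 = 7, q_1 = 2*1 + 0 = 2.
  i=2: a_2=9, p_2 = 9*7 + 3 = 66, q_2 = 9*2 + 1 = 19.
  i=3: a_3=1, p_3 = 1*66 + 7 = 73, q_3 = 1*19 + 2 = 21.
  i=4: a_4=2, p_4 = 2*73 + 66 = 212, q_4 = 2*21 + 19 = 61.
  i=5: a_5=2, p_5 = 2*212 + 73 = 497, q_5 = 2*61 + 21 = 143.
q_5 = 143 > 72, so the last convergent with denominator <= 72 is p_4/q_4 = 212/61.
The closest fraction with denominator <= 72 is either p_4/q_4 or the intermediate fraction (k*p_4 + p_3)/(k*q_4 + q_3) with the largest k >= 1 whose denominator stays <= 72; these approach x as k grows, and every other convergent or intermediate fraction in range is farther away.
Largest k: floor((72 - q_3)/q_4) = floor((72 - 21)/61) = 0.
Since k = 0, no intermediate fraction beyond p_4/q_4 has denominator <= 72, so the convergent 212/61 is the closest (its error is |497*61 - 212*143|/(143*61) = 1/8723).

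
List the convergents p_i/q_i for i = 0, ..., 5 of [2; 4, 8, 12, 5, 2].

Using the convergent recurrence p_i = a_i*p_{i-1} + p_{i-2}, q_i = a_i*q_{i-1} + q_{i-2} with p_{-2}=0, p_{-1}=1, q_{-2}=1, q_{-1}=0:
  i=0: a_0=2, p_0 = 2*1 + 0 = 2, q_0 = 2*0 + 1 = 1.
  i=1: a_1=4, p_1 = 4*2 + 1 = 9, q_1 = 4*1 + 0 = 4.
  i=2: a_2=8, p_2 = 8*9 + 2 = 74, q_2 = 8*4 + 1 = 33.
  i=3: a_3=12, p_3 = 12*74 + 9 = 897, q_3 = 12*33 + 4 = 400.
  i=4: a_4=5, p_4 = 5*897 + 74 = 4559, q_4 = 5*400 + 33 = 2033.
  i=5: a_5=2, p_5 = 2*4559 + 897 = 10015, q_5 = 2*2033 + 400 = 4466.

2/1, 9/4, 74/33, 897/400, 4559/2033, 10015/4466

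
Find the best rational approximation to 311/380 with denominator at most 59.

9/11

Expand x = 311/380 as a continued fraction with the Euclidean algorithm:
  311 = 0*380 + 311, so a_0 = 0.
  380 = 1*311 + 69, so a_1 = 1.
  311 = 4*69 + 35, so a_2 = 4.
  69 = 1*35 + 34, so a_3 = 1.
  35 = 1*34 + 1, so a_4 = 1.
  34 = 34*1 + 0, so a_5 = 34.
so x = [0; 1, 4, 1, 1, 34].
Convergents (p_i = a_i*p_{i-1} + p_{i-2}, q_i = a_i*q_{i-1} + q_{i-2} with p_{-2}=0, p_{-1}=1, q_{-2}=1, q_{-1}=0), until the denominator exceeds 59:
  i=0: a_0=0, p_0 = 0*1 + 0 = 0, q_0 = 0*0 + 1 = 1.
  i=1: a_1=1, p_1 = 1*0 + 1 = 1, q_1 = 1*1 + 0 = 1.
  i=2: a_2=4, p_2 = 4*1 + 0 = 4, q_2 = 4*1 + 1 = 5.
  i=3: a_3=1, p_3 = 1*4 + 1 = 5, q_3 = 1*5 + 1 = 6.
  i=4: a_4=1, p_4 = 1*5 + 4 = 9, q_4 = 1*6 + 5 = 11.
  i=5: a_5=34, p_5 = 34*9 + 5 = 311, q_5 = 34*11 + 6 = 380.
q_5 = 380 > 59, so the last convergent with denominator <= 59 is p_4/q_4 = 9/11.
The closest fraction with denominator <= 59 is either p_4/q_4 or the intermediate fraction (k*p_4 + p_3)/(k*q_4 + q_3) with the largest k >= 1 whose denominator stays <= 59; these approach x as k grows, and every other convergent or intermediate fraction in range is farther away.
Largest k: floor((59 - q_3)/q_4) = floor((59 - 6)/11) = 4.
That gives (4*9 + 5)/(4*11 + 6) = 41/50.
Compare the errors: |x - 9/11| = |311*11 - 9*380|/(380*11) = 1/4180, and |x - 41/50| = |311*50 - 41*380|/(380*50) = 30/19000.
Cross-multiplying, 1*19000 = 19000 < 125400 = 30*4180, so 1/4180 is smaller: the convergent 9/11 is closer to x than 41/50.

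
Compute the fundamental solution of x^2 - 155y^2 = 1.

First expand sqrt(155) as a continued fraction. With x_i = (sqrt(155) + m_i)/d_i and (m_0, d_0) = (0, 1): a_0 = floor(sqrt(155)) = 12, since 12^2 = 144 <= 155 < 169 = 13^2.
Iterate m_{i+1} = d_i*a_i - m_i, d_{i+1} = (155 - m_{i+1}^2)/d_i, a_{i+1} = floor((a_0 + m_{i+1})/d_{i+1}):
  m_1 = 1*12 - 0 = 12, d_1 = (155 - 12^2)/1 = 11/1 = 11, a_1 = floor((12 + 12)/11) = 2.
  m_2 = 11*2 - 12 = 10, d_2 = (155 - 10^2)/11 = 55/11 = 5, a_2 = floor((12 + 10)/5) = 4.
  m_3 = 5*4 - 10 = 10, d_3 = (155 - 10^2)/5 = 55/5 = 11, a_3 = floor((12 + 10)/11) = 2.
  m_4 = 11*2 - 10 = 12, d_4 = (155 - 12^2)/11 = 11/11 = 1, a_4 = floor((12 + 12)/1) = 24.
  m_5 = 1*24 - 12 = 12, d_5 = (155 - 12^2)/1 = 11/1 = 11: (m_5, d_5) = (m_1, d_1) = (12, 11), so from here the quotients repeat a_1, ..., a_4; the period length is 4.
So sqrt(155) = [12; (2, 4, 2, 24)] with period length k = 4.
k is even, so the fundamental solution of x^2 - 155y^2 = 1 is (p_{k-1}, q_{k-1}) = (p_3, q_3); compute convergents through index 3.
Convergents (p_i = a_i*p_{i-1} + p_{i-2}, q_i = a_i*q_{i-1} + q_{i-2} with p_{-2}=0, p_{-1}=1, q_{-2}=1, q_{-1}=0):
  i=0: a_0=12, p_0 = 12*1 + 0 = 12, q_0 = 12*0 + 1 = 1.
  i=1: a_1=2, p_1 = 2*12 + 1 = 25, q_1 = 2*1 + 0 = 2.
  i=2: a_2=4, p_2 = 4*25 + 12 = 112, q_2 = 4*2 + 1 = 9.
  i=3: a_3=2, p_3 = 2*112 + 25 = 249, q_3 = 2*9 + 2 = 20.
Check: 249^2 - 155*20^2 = 62001 - 62000 = 1, so (x, y) = (249, 20) solves the equation, and by the theorem it is the least positive solution.

(x, y) = (249, 20)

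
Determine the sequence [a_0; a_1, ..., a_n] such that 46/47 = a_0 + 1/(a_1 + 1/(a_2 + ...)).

Run the Euclidean algorithm on 46 and 47; the successive quotients are the partial quotients a_0, a_1, ... (each step inverts the fractional part left over by the previous one):
  46 = 0*47 + 46, so a_0 = 0.
  47 = 1*46 + 1, so a_1 = 1.
  46 = 46*1 + 0, so a_2 = 46.
The remainder reaches 0 after 3 divisions, so the expansion has 3 partial quotients, read off in order.

[0; 1, 46]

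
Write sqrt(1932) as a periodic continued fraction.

[43; (1, 20, 1, 86)]

Write x_i = (sqrt(1932) + m_i)/d_i with (m_0, d_0) = (0, 1). a_0 = floor(sqrt(1932)) = 43, since 43^2 = 1849 <= 1932 < 1936 = 44^2.
Iterate m_{i+1} = d_i*a_i - m_i, d_{i+1} = (1932 - m_{i+1}^2)/d_i, a_{i+1} = floor((a_0 + m_{i+1})/d_{i+1}):
  m_1 = 1*43 - 0 = 43, d_1 = (1932 - 43^2)/1 = 83/1 = 83, a_1 = floor((43 + 43)/83) = 1.
  m_2 = 83*1 - 43 = 40, d_2 = (1932 - 40^2)/83 = 332/83 = 4, a_2 = floor((43 + 40)/4) = 20.
  m_3 = 4*20 - 40 = 40, d_3 = (1932 - 40^2)/4 = 332/4 = 83, a_3 = floor((43 + 40)/83) = 1.
  m_4 = 83*1 - 40 = 43, d_4 = (1932 - 43^2)/83 = 83/83 = 1, a_4 = floor((43 + 43)/1) = 86.
  m_5 = 1*86 - 43 = 43, d_5 = (1932 - 43^2)/1 = 83/1 = 83: (m_5, d_5) = (m_1, d_1) = (43, 83), so from here the quotients repeat a_1, ..., a_4; the period length is 4.
Hence the expansion of sqrt(1932) is a_0 = 43 followed by the repeating block 1, 20, 1, 86 (period 4).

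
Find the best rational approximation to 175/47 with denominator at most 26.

67/18

Expand x = 175/47 as a continued fraction with the Euclidean algorithm:
  175 = 3*47 + 34, so a_0 = 3.
  47 = 1*34 + 13, so a_1 = 1.
  34 = 2*13 + 8, so a_2 = 2.
  13 = 1*8 + 5, so a_3 = 1.
  8 = 1*5 + 3, so a_4 = 1.
  5 = 1*3 + 2, so a_5 = 1.
  3 = 1*2 + 1, so a_6 = 1.
  2 = 2*1 + 0, so a_7 = 2.
so x = [3; 1, 2, 1, 1, 1, 1, 2].
Convergents (p_i = a_i*p_{i-1} + p_{i-2}, q_i = a_i*q_{i-1} + q_{i-2} with p_{-2}=0, p_{-1}=1, q_{-2}=1, q_{-1}=0), until the denominator exceeds 26:
  i=0: a_0=3, p_0 = 3*1 + 0 = 3, q_0 = 3*0 + 1 = 1.
  i=1: a_1=1, p_1 = 1*3 + 1 = 4, q_1 = 1*1 + 0 = 1.
  i=2: a_2=2, p_2 = 2*4 + 3 = 11, q_2 = 2*1 + 1 = 3.
  i=3: a_3=1, p_3 = 1*11 + 4 = 15, q_3 = 1*3 + 1 = 4.
  i=4: a_4=1, p_4 = 1*15 + 11 = 26, q_4 = 1*4 + 3 = 7.
  i=5: a_5=1, p_5 = 1*26 + 15 = 41, q_5 = 1*7 + 4 = 11.
  i=6: a_6=1, p_6 = 1*41 + 26 = 67, q_6 = 1*11 + 7 = 18.
  i=7: a_7=2, p_7 = 2*67 + 41 = 175, q_7 = 2*18 + 11 = 47.
q_7 = 47 > 26, so the last convergent with denominator <= 26 is p_6/q_6 = 67/18.
The closest fraction with denominator <= 26 is either p_6/q_6 or the intermediate fraction (k*p_6 + p_5)/(k*q_6 + q_5) with the largest k >= 1 whose denominator stays <= 26; these approach x as k grows, and every other convergent or intermediate fraction in range is farther away.
Largest k: floor((26 - q_5)/q_6) = floor((26 - 11)/18) = 0.
Since k = 0, no intermediate fraction beyond p_6/q_6 has denominator <= 26, so the convergent 67/18 is the closest (its error is |175*18 - 67*47|/(47*18) = 1/846).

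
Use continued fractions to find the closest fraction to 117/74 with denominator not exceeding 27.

Expand x = 117/74 as a continued fraction with the Euclidean algorithm:
  117 = 1*74 + 43, so a_0 = 1.
  74 = 1*43 + 31, so a_1 = 1.
  43 = 1*31 + 12, so a_2 = 1.
  31 = 2*12 + 7, so a_3 = 2.
  12 = 1*7 + 5, so a_4 = 1.
  7 = 1*5 + 2, so a_5 = 1.
  5 = 2*2 + 1, so a_6 = 2.
  2 = 2*1 + 0, so a_7 = 2.
so x = [1; 1, 1, 2, 1, 1, 2, 2].
Convergents (p_i = a_i*p_{i-1} + p_{i-2}, q_i = a_i*q_{i-1} + q_{i-2} with p_{-2}=0, p_{-1}=1, q_{-2}=1, q_{-1}=0), until the denominator exceeds 27:
  i=0: a_0=1, p_0 = 1*1 + 0 = 1, q_0 = 1*0 + 1 = 1.
  i=1: a_1=1, p_1 = 1*1 + 1 = 2, q_1 = 1*1 + 0 = 1.
  i=2: a_2=1, p_2 = 1*2 + 1 = 3, q_2 = 1*1 + 1 = 2.
  i=3: a_3=2, p_3 = 2*3 + 2 = 8, q_3 = 2*2 + 1 = 5.
  i=4: a_4=1, p_4 = 1*8 + 3 = 11, q_4 = 1*5 + 2 = 7.
  i=5: a_5=1, p_5 = 1*11 + 8 = 19, q_5 = 1*7 + 5 = 12.
  i=6: a_6=2, p_6 = 2*19 + 11 = 49, q_6 = 2*12 + 7 = 31.
q_6 = 31 > 27, so the last convergent with denominator <= 27 is p_5/q_5 = 19/12.
The closest fraction with denominator <= 27 is either p_5/q_5 or the intermediate fraction (k*p_5 + p_4)/(k*q_5 + q_4) with the largest k >= 1 whose denominator stays <= 27; these approach x as k grows, and every other convergent or intermediate fraction in range is farther away.
Largest k: floor((27 - q_4)/q_5) = floor((27 - 7)/12) = 1.
That gives (1*19 + 11)/(1*12 + 7) = 30/19.
Compare the errors: |x - 19/12| = |117*12 - 19*74|/(74*12) = 2/888, and |x - 30/19| = |117*19 - 30*74|/(74*19) = 3/1406.
Cross-multiplying, 3*888 = 2664 < 2812 = 2*1406, so 3/1406 is smaller: the intermediate fraction 30/19 is closer to x than 19/12.

30/19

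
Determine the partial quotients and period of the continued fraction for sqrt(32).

[5; (1, 1, 1, 10)]

Write x_i = (sqrt(32) + m_i)/d_i with (m_0, d_0) = (0, 1). a_0 = floor(sqrt(32)) = 5, since 5^2 = 25 <= 32 < 36 = 6^2.
Iterate m_{i+1} = d_i*a_i - m_i, d_{i+1} = (32 - m_{i+1}^2)/d_i, a_{i+1} = floor((a_0 + m_{i+1})/d_{i+1}):
  m_1 = 1*5 - 0 = 5, d_1 = (32 - 5^2)/1 = 7/1 = 7, a_1 = floor((5 + 5)/7) = 1.
  m_2 = 7*1 - 5 = 2, d_2 = (32 - 2^2)/7 = 28/7 = 4, a_2 = floor((5 + 2)/4) = 1.
  m_3 = 4*1 - 2 = 2, d_3 = (32 - 2^2)/4 = 28/4 = 7, a_3 = floor((5 + 2)/7) = 1.
  m_4 = 7*1 - 2 = 5, d_4 = (32 - 5^2)/7 = 7/7 = 1, a_4 = floor((5 + 5)/1) = 10.
  m_5 = 1*10 - 5 = 5, d_5 = (32 - 5^2)/1 = 7/1 = 7: (m_5, d_5) = (m_1, d_1) = (5, 7), so from here the quotients repeat a_1, ..., a_4; the period length is 4.
Hence the expansion of sqrt(32) is a_0 = 5 followed by the repeating block 1, 1, 1, 10 (period 4).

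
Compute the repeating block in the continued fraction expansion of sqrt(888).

[29; (1, 3, 1, 58)]

Write x_i = (sqrt(888) + m_i)/d_i with (m_0, d_0) = (0, 1). a_0 = floor(sqrt(888)) = 29, since 29^2 = 841 <= 888 < 900 = 30^2.
Iterate m_{i+1} = d_i*a_i - m_i, d_{i+1} = (888 - m_{i+1}^2)/d_i, a_{i+1} = floor((a_0 + m_{i+1})/d_{i+1}):
  m_1 = 1*29 - 0 = 29, d_1 = (888 - 29^2)/1 = 47/1 = 47, a_1 = floor((29 + 29)/47) = 1.
  m_2 = 47*1 - 29 = 18, d_2 = (888 - 18^2)/47 = 564/47 = 12, a_2 = floor((29 + 18)/12) = 3.
  m_3 = 12*3 - 18 = 18, d_3 = (888 - 18^2)/12 = 564/12 = 47, a_3 = floor((29 + 18)/47) = 1.
  m_4 = 47*1 - 18 = 29, d_4 = (888 - 29^2)/47 = 47/47 = 1, a_4 = floor((29 + 29)/1) = 58.
  m_5 = 1*58 - 29 = 29, d_5 = (888 - 29^2)/1 = 47/1 = 47: (m_5, d_5) = (m_1, d_1) = (29, 47), so from here the quotients repeat a_1, ..., a_4; the period length is 4.
Hence the expansion of sqrt(888) is a_0 = 29 followed by the repeating block 1, 3, 1, 58 (period 4).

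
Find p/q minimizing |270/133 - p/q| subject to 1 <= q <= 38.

67/33

Expand x = 270/133 as a continued fraction with the Euclidean algorithm:
  270 = 2*133 + 4, so a_0 = 2.
  133 = 33*4 + 1, so a_1 = 33.
  4 = 4*1 + 0, so a_2 = 4.
so x = [2; 33, 4].
Convergents (p_i = a_i*p_{i-1} + p_{i-2}, q_i = a_i*q_{i-1} + q_{i-2} with p_{-2}=0, p_{-1}=1, q_{-2}=1, q_{-1}=0), until the denominator exceeds 38:
  i=0: a_0=2, p_0 = 2*1 + 0 = 2, q_0 = 2*0 + 1 = 1.
  i=1: a_1=33, p_1 = 33*2 + 1 = 67, q_1 = 33*1 + 0 = 33.
  i=2: a_2=4, p_2 = 4*67 + 2 = 270, q_2 = 4*33 + 1 = 133.
q_2 = 133 > 38, so the last convergent with denominator <= 38 is p_1/q_1 = 67/33.
The closest fraction with denominator <= 38 is either p_1/q_1 or the intermediate fraction (k*p_1 + p_0)/(k*q_1 + q_0) with the largest k >= 1 whose denominator stays <= 38; these approach x as k grows, and every other convergent or intermediate fraction in range is farther away.
Largest k: floor((38 - q_0)/q_1) = floor((38 - 1)/33) = 1.
That gives (1*67 + 2)/(1*33 + 1) = 69/34.
Compare the errors: |x - 67/33| = |270*33 - 67*133|/(133*33) = 1/4389, and |x - 69/34| = |270*34 - 69*133|/(133*34) = 3/4522.
Cross-multiplying, 1*4522 = 4522 < 13167 = 3*4389, so 1/4389 is smaller: the convergent 67/33 is closer to x than 69/34.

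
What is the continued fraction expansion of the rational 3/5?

Run the Euclidean algorithm on 3 and 5; the successive quotients are the partial quotients a_0, a_1, ... (each step inverts the fractional part left over by the previous one):
  3 = 0*5 + 3, so a_0 = 0.
  5 = 1*3 + 2, so a_1 = 1.
  3 = 1*2 + 1, so a_2 = 1.
  2 = 2*1 + 0, so a_3 = 2.
The remainder reaches 0 after 4 divisions, so the expansion has 4 partial quotients, read off in order.

[0; 1, 1, 2]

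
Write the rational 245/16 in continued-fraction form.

Run the Euclidean algorithm on 245 and 16; the successive quotients are the partial quotients a_0, a_1, ... (each step inverts the fractional part left over by the previous one):
  245 = 15*16 + 5, so a_0 = 15.
  16 = 3*5 + 1, so a_1 = 3.
  5 = 5*1 + 0, so a_2 = 5.
The remainder reaches 0 after 3 divisions, so the expansion has 3 partial quotients, read off in order.

[15; 3, 5]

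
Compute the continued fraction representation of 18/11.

[1; 1, 1, 1, 3]

Run the Euclidean algorithm on 18 and 11; the successive quotients are the partial quotients a_0, a_1, ... (each step inverts the fractional part left over by the previous one):
  18 = 1*11 + 7, so a_0 = 1.
  11 = 1*7 + 4, so a_1 = 1.
  7 = 1*4 + 3, so a_2 = 1.
  4 = 1*3 + 1, so a_3 = 1.
  3 = 3*1 + 0, so a_4 = 3.
The remainder reaches 0 after 5 divisions, so the expansion has 5 partial quotients, read off in order.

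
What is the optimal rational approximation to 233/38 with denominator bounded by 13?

Expand x = 233/38 as a continued fraction with the Euclidean algorithm:
  233 = 6*38 + 5, so a_0 = 6.
  38 = 7*5 + 3, so a_1 = 7.
  5 = 1*3 + 2, so a_2 = 1.
  3 = 1*2 + 1, so a_3 = 1.
  2 = 2*1 + 0, so a_4 = 2.
so x = [6; 7, 1, 1, 2].
Convergents (p_i = a_i*p_{i-1} + p_{i-2}, q_i = a_i*q_{i-1} + q_{i-2} with p_{-2}=0, p_{-1}=1, q_{-2}=1, q_{-1}=0), until the denominator exceeds 13:
  i=0: a_0=6, p_0 = 6*1 + 0 = 6, q_0 = 6*0 + 1 = 1.
  i=1: a_1=7, p_1 = 7*6 + 1 = 43, q_1 = 7*1 + 0 = 7.
  i=2: a_2=1, p_2 = 1*43 + 6 = 49, q_2 = 1*7 + 1 = 8.
  i=3: a_3=1, p_3 = 1*49 + 43 = 92, q_3 = 1*8 + 7 = 15.
q_3 = 15 > 13, so the last convergent with denominator <= 13 is p_2/q_2 = 49/8.
The closest fraction with denominator <= 13 is either p_2/q_2 or the intermediate fraction (k*p_2 + p_1)/(k*q_2 + q_1) with the largest k >= 1 whose denominator stays <= 13; these approach x as k grows, and every other convergent or intermediate fraction in range is farther away.
Largest k: floor((13 - q_1)/q_2) = floor((13 - 7)/8) = 0.
Since k = 0, no intermediate fraction beyond p_2/q_2 has denominator <= 13, so the convergent 49/8 is the closest (its error is |233*8 - 49*38|/(38*8) = 2/304).

49/8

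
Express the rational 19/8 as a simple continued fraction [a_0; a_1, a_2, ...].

Run the Euclidean algorithm on 19 and 8; the successive quotients are the partial quotients a_0, a_1, ... (each step inverts the fractional part left over by the previous one):
  19 = 2*8 + 3, so a_0 = 2.
  8 = 2*3 + 2, so a_1 = 2.
  3 = 1*2 + 1, so a_2 = 1.
  2 = 2*1 + 0, so a_3 = 2.
The remainder reaches 0 after 4 divisions, so the expansion has 4 partial quotients, read off in order.

[2; 2, 1, 2]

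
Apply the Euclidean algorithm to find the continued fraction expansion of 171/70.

Run the Euclidean algorithm on 171 and 70; the successive quotients are the partial quotients a_0, a_1, ... (each step inverts the fractional part left over by the previous one):
  171 = 2*70 + 31, so a_0 = 2.
  70 = 2*31 + 8, so a_1 = 2.
  31 = 3*8 + 7, so a_2 = 3.
  8 = 1*7 + 1, so a_3 = 1.
  7 = 7*1 + 0, so a_4 = 7.
The remainder reaches 0 after 5 divisions, so the expansion has 5 partial quotients, read off in order.

[2; 2, 3, 1, 7]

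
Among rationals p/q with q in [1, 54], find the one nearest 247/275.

44/49

Expand x = 247/275 as a continued fraction with the Euclidean algorithm:
  247 = 0*275 + 247, so a_0 = 0.
  275 = 1*247 + 28, so a_1 = 1.
  247 = 8*28 + 23, so a_2 = 8.
  28 = 1*23 + 5, so a_3 = 1.
  23 = 4*5 + 3, so a_4 = 4.
  5 = 1*3 + 2, so a_5 = 1.
  3 = 1*2 + 1, so a_6 = 1.
  2 = 2*1 + 0, so a_7 = 2.
so x = [0; 1, 8, 1, 4, 1, 1, 2].
Convergents (p_i = a_i*p_{i-1} + p_{i-2}, q_i = a_i*q_{i-1} + q_{i-2} with p_{-2}=0, p_{-1}=1, q_{-2}=1, q_{-1}=0), until the denominator exceeds 54:
  i=0: a_0=0, p_0 = 0*1 + 0 = 0, q_0 = 0*0 + 1 = 1.
  i=1: a_1=1, p_1 = 1*0 + 1 = 1, q_1 = 1*1 + 0 = 1.
  i=2: a_2=8, p_2 = 8*1 + 0 = 8, q_2 = 8*1 + 1 = 9.
  i=3: a_3=1, p_3 = 1*8 + 1 = 9, q_3 = 1*9 + 1 = 10.
  i=4: a_4=4, p_4 = 4*9 + 8 = 44, q_4 = 4*10 + 9 = 49.
  i=5: a_5=1, p_5 = 1*44 + 9 = 53, q_5 = 1*49 + 10 = 59.
q_5 = 59 > 54, so the last convergent with denominator <= 54 is p_4/q_4 = 44/49.
The closest fraction with denominator <= 54 is either p_4/q_4 or the intermediate fraction (k*p_4 + p_3)/(k*q_4 + q_3) with the largest k >= 1 whose denominator stays <= 54; these approach x as k grows, and every other convergent or intermediate fraction in range is farther away.
Largest k: floor((54 - q_3)/q_4) = floor((54 - 10)/49) = 0.
Since k = 0, no intermediate fraction beyond p_4/q_4 has denominator <= 54, so the convergent 44/49 is the closest (its error is |247*49 - 44*275|/(275*49) = 3/13475).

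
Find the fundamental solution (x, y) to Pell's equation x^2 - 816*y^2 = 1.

(x, y) = (4999, 175)

First expand sqrt(816) as a continued fraction. With x_i = (sqrt(816) + m_i)/d_i and (m_0, d_0) = (0, 1): a_0 = floor(sqrt(816)) = 28, since 28^2 = 784 <= 816 < 841 = 29^2.
Iterate m_{i+1} = d_i*a_i - m_i, d_{i+1} = (816 - m_{i+1}^2)/d_i, a_{i+1} = floor((a_0 + m_{i+1})/d_{i+1}):
  m_1 = 1*28 - 0 = 28, d_1 = (816 - 28^2)/1 = 32/1 = 32, a_1 = floor((28 + 28)/32) = 1.
  m_2 = 32*1 - 28 = 4, d_2 = (816 - 4^2)/32 = 800/32 = 25, a_2 = floor((28 + 4)/25) = 1.
  m_3 = 25*1 - 4 = 21, d_3 = (816 - 21^2)/25 = 375/25 = 15, a_3 = floor((28 + 21)/15) = 3.
  m_4 = 15*3 - 21 = 24, d_4 = (816 - 24^2)/15 = 240/15 = 16, a_4 = floor((28 + 24)/16) = 3.
  m_5 = 16*3 - 24 = 24, d_5 = (816 - 24^2)/16 = 240/16 = 15, a_5 = floor((28 + 24)/15) = 3.
  m_6 = 15*3 - 24 = 21, d_6 = (816 - 21^2)/15 = 375/15 = 25, a_6 = floor((28 + 21)/25) = 1.
  m_7 = 25*1 - 21 = 4, d_7 = (816 - 4^2)/25 = 800/25 = 32, a_7 = floor((28 + 4)/32) = 1.
  m_8 = 32*1 - 4 = 28, d_8 = (816 - 28^2)/32 = 32/32 = 1, a_8 = floor((28 + 28)/1) = 56.
  m_9 = 1*56 - 28 = 28, d_9 = (816 - 28^2)/1 = 32/1 = 32: (m_9, d_9) = (m_1, d_1) = (28, 32), so from here the quotients repeat a_1, ..., a_8; the period length is 8.
So sqrt(816) = [28; (1, 1, 3, 3, 3, 1, 1, 56)] with period length k = 8.
k is even, so the fundamental solution of x^2 - 816y^2 = 1 is (p_{k-1}, q_{k-1}) = (p_7, q_7); compute convergents through index 7.
Convergents (p_i = a_i*p_{i-1} + p_{i-2}, q_i = a_i*q_{i-1} + q_{i-2} with p_{-2}=0, p_{-1}=1, q_{-2}=1, q_{-1}=0):
  i=0: a_0=28, p_0 = 28*1 + 0 = 28, q_0 = 28*0 + 1 = 1.
  i=1: a_1=1, p_1 = 1*28 + 1 = 29, q_1 = 1*1 + 0 = 1.
  i=2: a_2=1, p_2 = 1*29 + 28 = 57, q_2 = 1*1 + 1 = 2.
  i=3: a_3=3, p_3 = 3*57 + 29 = 200, q_3 = 3*2 + 1 = 7.
  i=4: a_4=3, p_4 = 3*200 + 57 = 657, q_4 = 3*7 + 2 = 23.
  i=5: a_5=3, p_5 = 3*657 + 200 = 2171, q_5 = 3*23 + 7 = 76.
  i=6: a_6=1, p_6 = 1*2171 + 657 = 2828, q_6 = 1*76 + 23 = 99.
  i=7: a_7=1, p_7 = 1*2828 + 2171 = 4999, q_7 = 1*99 + 76 = 175.
Check: 4999^2 - 816*175^2 = 24990001 - 24990000 = 1, so (x, y) = (4999, 175) solves the equation, and by the theorem it is the least positive solution.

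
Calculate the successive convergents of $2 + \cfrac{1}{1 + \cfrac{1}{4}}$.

2/1, 3/1, 14/5

Using the convergent recurrence p_i = a_i*p_{i-1} + p_{i-2}, q_i = a_i*q_{i-1} + q_{i-2} with p_{-2}=0, p_{-1}=1, q_{-2}=1, q_{-1}=0:
  i=0: a_0=2, p_0 = 2*1 + 0 = 2, q_0 = 2*0 + 1 = 1.
  i=1: a_1=1, p_1 = 1*2 + 1 = 3, q_1 = 1*1 + 0 = 1.
  i=2: a_2=4, p_2 = 4*3 + 2 = 14, q_2 = 4*1 + 1 = 5.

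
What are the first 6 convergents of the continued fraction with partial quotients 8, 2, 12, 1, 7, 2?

Using the convergent recurrence p_i = a_i*p_{i-1} + p_{i-2}, q_i = a_i*q_{i-1} + q_{i-2} with p_{-2}=0, p_{-1}=1, q_{-2}=1, q_{-1}=0:
  i=0: a_0=8, p_0 = 8*1 + 0 = 8, q_0 = 8*0 + 1 = 1.
  i=1: a_1=2, p_1 = 2*8 + 1 = 17, q_1 = 2*1 + 0 = 2.
  i=2: a_2=12, p_2 = 12*17 + 8 = 212, q_2 = 12*2 + 1 = 25.
  i=3: a_3=1, p_3 = 1*212 + 17 = 229, q_3 = 1*25 + 2 = 27.
  i=4: a_4=7, p_4 = 7*229 + 212 = 1815, q_4 = 7*27 + 25 = 214.
  i=5: a_5=2, p_5 = 2*1815 + 229 = 3859, q_5 = 2*214 + 27 = 455.

8/1, 17/2, 212/25, 229/27, 1815/214, 3859/455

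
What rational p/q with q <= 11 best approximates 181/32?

Expand x = 181/32 as a continued fraction with the Euclidean algorithm:
  181 = 5*32 + 21, so a_0 = 5.
  32 = 1*21 + 11, so a_1 = 1.
  21 = 1*11 + 10, so a_2 = 1.
  11 = 1*10 + 1, so a_3 = 1.
  10 = 10*1 + 0, so a_4 = 10.
so x = [5; 1, 1, 1, 10].
Convergents (p_i = a_i*p_{i-1} + p_{i-2}, q_i = a_i*q_{i-1} + q_{i-2} with p_{-2}=0, p_{-1}=1, q_{-2}=1, q_{-1}=0), until the denominator exceeds 11:
  i=0: a_0=5, p_0 = 5*1 + 0 = 5, q_0 = 5*0 + 1 = 1.
  i=1: a_1=1, p_1 = 1*5 + 1 = 6, q_1 = 1*1 + 0 = 1.
  i=2: a_2=1, p_2 = 1*6 + 5 = 11, q_2 = 1*1 + 1 = 2.
  i=3: a_3=1, p_3 = 1*11 + 6 = 17, q_3 = 1*2 + 1 = 3.
  i=4: a_4=10, p_4 = 10*17 + 11 = 181, q_4 = 10*3 + 2 = 32.
q_4 = 32 > 11, so the last convergent with denominator <= 11 is p_3/q_3 = 17/3.
The closest fraction with denominator <= 11 is either p_3/q_3 or the intermediate fraction (k*p_3 + p_2)/(k*q_3 + q_2) with the largest k >= 1 whose denominator stays <= 11; these approach x as k grows, and every other convergent or intermediate fraction in range is farther away.
Largest k: floor((11 - q_2)/q_3) = floor((11 - 2)/3) = 3.
That gives (3*17 + 11)/(3*3 + 2) = 62/11.
Compare the errors: |x - 17/3| = |181*3 - 17*32|/(32*3) = 1/96, and |x - 62/11| = |181*11 - 62*32|/(32*11) = 7/352.
Cross-multiplying, 1*352 = 352 < 672 = 7*96, so 1/96 is smaller: the convergent 17/3 is closer to x than 62/11.

17/3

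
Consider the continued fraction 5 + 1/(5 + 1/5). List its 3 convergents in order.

5/1, 26/5, 135/26

Using the convergent recurrence p_i = a_i*p_{i-1} + p_{i-2}, q_i = a_i*q_{i-1} + q_{i-2} with p_{-2}=0, p_{-1}=1, q_{-2}=1, q_{-1}=0:
  i=0: a_0=5, p_0 = 5*1 + 0 = 5, q_0 = 5*0 + 1 = 1.
  i=1: a_1=5, p_1 = 5*5 + 1 = 26, q_1 = 5*1 + 0 = 5.
  i=2: a_2=5, p_2 = 5*26 + 5 = 135, q_2 = 5*5 + 1 = 26.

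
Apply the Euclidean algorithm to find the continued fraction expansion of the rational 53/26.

Run the Euclidean algorithm on 53 and 26; the successive quotients are the partial quotients a_0, a_1, ... (each step inverts the fractional part left over by the previous one):
  53 = 2*26 + 1, so a_0 = 2.
  26 = 26*1 + 0, so a_1 = 26.
The remainder reaches 0 after 2 divisions, so the expansion has 2 partial quotients, read off in order.

[2; 26]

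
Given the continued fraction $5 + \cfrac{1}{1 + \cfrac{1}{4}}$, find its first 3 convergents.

5/1, 6/1, 29/5

Using the convergent recurrence p_i = a_i*p_{i-1} + p_{i-2}, q_i = a_i*q_{i-1} + q_{i-2} with p_{-2}=0, p_{-1}=1, q_{-2}=1, q_{-1}=0:
  i=0: a_0=5, p_0 = 5*1 + 0 = 5, q_0 = 5*0 + 1 = 1.
  i=1: a_1=1, p_1 = 1*5 + 1 = 6, q_1 = 1*1 + 0 = 1.
  i=2: a_2=4, p_2 = 4*6 + 5 = 29, q_2 = 4*1 + 1 = 5.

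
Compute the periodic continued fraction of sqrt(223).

Write x_i = (sqrt(223) + m_i)/d_i with (m_0, d_0) = (0, 1). a_0 = floor(sqrt(223)) = 14, since 14^2 = 196 <= 223 < 225 = 15^2.
Iterate m_{i+1} = d_i*a_i - m_i, d_{i+1} = (223 - m_{i+1}^2)/d_i, a_{i+1} = floor((a_0 + m_{i+1})/d_{i+1}):
  m_1 = 1*14 - 0 = 14, d_1 = (223 - 14^2)/1 = 27/1 = 27, a_1 = floor((14 + 14)/27) = 1.
  m_2 = 27*1 - 14 = 13, d_2 = (223 - 13^2)/27 = 54/27 = 2, a_2 = floor((14 + 13)/2) = 13.
  m_3 = 2*13 - 13 = 13, d_3 = (223 - 13^2)/2 = 54/2 = 27, a_3 = floor((14 + 13)/27) = 1.
  m_4 = 27*1 - 13 = 14, d_4 = (223 - 14^2)/27 = 27/27 = 1, a_4 = floor((14 + 14)/1) = 28.
  m_5 = 1*28 - 14 = 14, d_5 = (223 - 14^2)/1 = 27/1 = 27: (m_5, d_5) = (m_1, d_1) = (14, 27), so from here the quotients repeat a_1, ..., a_4; the period length is 4.
Hence the expansion of sqrt(223) is a_0 = 14 followed by the repeating block 1, 13, 1, 28 (period 4).

[14; (1, 13, 1, 28)]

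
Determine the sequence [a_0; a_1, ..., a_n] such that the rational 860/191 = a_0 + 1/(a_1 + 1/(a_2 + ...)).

Run the Euclidean algorithm on 860 and 191; the successive quotients are the partial quotients a_0, a_1, ... (each step inverts the fractional part left over by the previous one):
  860 = 4*191 + 96, so a_0 = 4.
  191 = 1*96 + 95, so a_1 = 1.
  96 = 1*95 + 1, so a_2 = 1.
  95 = 95*1 + 0, so a_3 = 95.
The remainder reaches 0 after 4 divisions, so the expansion has 4 partial quotients, read off in order.

[4; 1, 1, 95]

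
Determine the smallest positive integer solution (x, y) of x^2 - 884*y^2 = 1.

(x, y) = (1665, 56)

First expand sqrt(884) as a continued fraction. With x_i = (sqrt(884) + m_i)/d_i and (m_0, d_0) = (0, 1): a_0 = floor(sqrt(884)) = 29, since 29^2 = 841 <= 884 < 900 = 30^2.
Iterate m_{i+1} = d_i*a_i - m_i, d_{i+1} = (884 - m_{i+1}^2)/d_i, a_{i+1} = floor((a_0 + m_{i+1})/d_{i+1}):
  m_1 = 1*29 - 0 = 29, d_1 = (884 - 29^2)/1 = 43/1 = 43, a_1 = floor((29 + 29)/43) = 1.
  m_2 = 43*1 - 29 = 14, d_2 = (884 - 14^2)/43 = 688/43 = 16, a_2 = floor((29 + 14)/16) = 2.
  m_3 = 16*2 - 14 = 18, d_3 = (884 - 18^2)/16 = 560/16 = 35, a_3 = floor((29 + 18)/35) = 1.
  m_4 = 35*1 - 18 = 17, d_4 = (884 - 17^2)/35 = 595/35 = 17, a_4 = floor((29 + 17)/17) = 2.
  m_5 = 17*2 - 17 = 17, d_5 = (884 - 17^2)/17 = 595/17 = 35, a_5 = floor((29 + 17)/35) = 1.
  m_6 = 35*1 - 17 = 18, d_6 = (884 - 18^2)/35 = 560/35 = 16, a_6 = floor((29 + 18)/16) = 2.
  m_7 = 16*2 - 18 = 14, d_7 = (884 - 14^2)/16 = 688/16 = 43, a_7 = floor((29 + 14)/43) = 1.
  m_8 = 43*1 - 14 = 29, d_8 = (884 - 29^2)/43 = 43/43 = 1, a_8 = floor((29 + 29)/1) = 58.
  m_9 = 1*58 - 29 = 29, d_9 = (884 - 29^2)/1 = 43/1 = 43: (m_9, d_9) = (m_1, d_1) = (29, 43), so from here the quotients repeat a_1, ..., a_8; the period length is 8.
So sqrt(884) = [29; (1, 2, 1, 2, 1, 2, 1, 58)] with period length k = 8.
k is even, so the fundamental solution of x^2 - 884y^2 = 1 is (p_{k-1}, q_{k-1}) = (p_7, q_7); compute convergents through index 7.
Convergents (p_i = a_i*p_{i-1} + p_{i-2}, q_i = a_i*q_{i-1} + q_{i-2} with p_{-2}=0, p_{-1}=1, q_{-2}=1, q_{-1}=0):
  i=0: a_0=29, p_0 = 29*1 + 0 = 29, q_0 = 29*0 + 1 = 1.
  i=1: a_1=1, p_1 = 1*29 + 1 = 30, q_1 = 1*1 + 0 = 1.
  i=2: a_2=2, p_2 = 2*30 + 29 = 89, q_2 = 2*1 + 1 = 3.
  i=3: a_3=1, p_3 = 1*89 + 30 = 119, q_3 = 1*3 + 1 = 4.
  i=4: a_4=2, p_4 = 2*119 + 89 = 327, q_4 = 2*4 + 3 = 11.
  i=5: a_5=1, p_5 = 1*327 + 119 = 446, q_5 = 1*11 + 4 = 15.
  i=6: a_6=2, p_6 = 2*446 + 327 = 1219, q_6 = 2*15 + 11 = 41.
  i=7: a_7=1, p_7 = 1*1219 + 446 = 1665, q_7 = 1*41 + 15 = 56.
Check: 1665^2 - 884*56^2 = 2772225 - 2772224 = 1, so (x, y) = (1665, 56) solves the equation, and by the theorem it is the least positive solution.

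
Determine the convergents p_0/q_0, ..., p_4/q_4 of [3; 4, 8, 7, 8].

Using the convergent recurrence p_i = a_i*p_{i-1} + p_{i-2}, q_i = a_i*q_{i-1} + q_{i-2} with p_{-2}=0, p_{-1}=1, q_{-2}=1, q_{-1}=0:
  i=0: a_0=3, p_0 = 3*1 + 0 = 3, q_0 = 3*0 + 1 = 1.
  i=1: a_1=4, p_1 = 4*3 + 1 = 13, q_1 = 4*1 + 0 = 4.
  i=2: a_2=8, p_2 = 8*13 + 3 = 107, q_2 = 8*4 + 1 = 33.
  i=3: a_3=7, p_3 = 7*107 + 13 = 762, q_3 = 7*33 + 4 = 235.
  i=4: a_4=8, p_4 = 8*762 + 107 = 6203, q_4 = 8*235 + 33 = 1913.

3/1, 13/4, 107/33, 762/235, 6203/1913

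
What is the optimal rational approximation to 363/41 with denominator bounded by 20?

Expand x = 363/41 as a continued fraction with the Euclidean algorithm:
  363 = 8*41 + 35, so a_0 = 8.
  41 = 1*35 + 6, so a_1 = 1.
  35 = 5*6 + 5, so a_2 = 5.
  6 = 1*5 + 1, so a_3 = 1.
  5 = 5*1 + 0, so a_4 = 5.
so x = [8; 1, 5, 1, 5].
Convergents (p_i = a_i*p_{i-1} + p_{i-2}, q_i = a_i*q_{i-1} + q_{i-2} with p_{-2}=0, p_{-1}=1, q_{-2}=1, q_{-1}=0), until the denominator exceeds 20:
  i=0: a_0=8, p_0 = 8*1 + 0 = 8, q_0 = 8*0 + 1 = 1.
  i=1: a_1=1, p_1 = 1*8 + 1 = 9, q_1 = 1*1 + 0 = 1.
  i=2: a_2=5, p_2 = 5*9 + 8 = 53, q_2 = 5*1 + 1 = 6.
  i=3: a_3=1, p_3 = 1*53 + 9 = 62, q_3 = 1*6 + 1 = 7.
  i=4: a_4=5, p_4 = 5*62 + 53 = 363, q_4 = 5*7 + 6 = 41.
q_4 = 41 > 20, so the last convergent with denominator <= 20 is p_3/q_3 = 62/7.
The closest fraction with denominator <= 20 is either p_3/q_3 or the intermediate fraction (k*p_3 + p_2)/(k*q_3 + q_2) with the largest k >= 1 whose denominator stays <= 20; these approach x as k grows, and every other convergent or intermediate fraction in range is farther away.
Largest k: floor((20 - q_2)/q_3) = floor((20 - 6)/7) = 2.
That gives (2*62 + 53)/(2*7 + 6) = 177/20.
Compare the errors: |x - 62/7| = |363*7 - 62*41|/(41*7) = 1/287, and |x - 177/20| = |363*20 - 177*41|/(41*20) = 3/820.
Cross-multiplying, 1*820 = 820 < 861 = 3*287, so 1/287 is smaller: the convergent 62/7 is closer to x than 177/20.

62/7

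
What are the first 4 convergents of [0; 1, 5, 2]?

Using the convergent recurrence p_i = a_i*p_{i-1} + p_{i-2}, q_i = a_i*q_{i-1} + q_{i-2} with p_{-2}=0, p_{-1}=1, q_{-2}=1, q_{-1}=0:
  i=0: a_0=0, p_0 = 0*1 + 0 = 0, q_0 = 0*0 + 1 = 1.
  i=1: a_1=1, p_1 = 1*0 + 1 = 1, q_1 = 1*1 + 0 = 1.
  i=2: a_2=5, p_2 = 5*1 + 0 = 5, q_2 = 5*1 + 1 = 6.
  i=3: a_3=2, p_3 = 2*5 + 1 = 11, q_3 = 2*6 + 1 = 13.

0/1, 1/1, 5/6, 11/13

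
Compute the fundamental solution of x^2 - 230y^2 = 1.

(x, y) = (91, 6)

First expand sqrt(230) as a continued fraction. With x_i = (sqrt(230) + m_i)/d_i and (m_0, d_0) = (0, 1): a_0 = floor(sqrt(230)) = 15, since 15^2 = 225 <= 230 < 256 = 16^2.
Iterate m_{i+1} = d_i*a_i - m_i, d_{i+1} = (230 - m_{i+1}^2)/d_i, a_{i+1} = floor((a_0 + m_{i+1})/d_{i+1}):
  m_1 = 1*15 - 0 = 15, d_1 = (230 - 15^2)/1 = 5/1 = 5, a_1 = floor((15 + 15)/5) = 6.
  m_2 = 5*6 - 15 = 15, d_2 = (230 - 15^2)/5 = 5/5 = 1, a_2 = floor((15 + 15)/1) = 30.
  m_3 = 1*30 - 15 = 15, d_3 = (230 - 15^2)/1 = 5/1 = 5: (m_3, d_3) = (m_1, d_1) = (15, 5), so from here the quotients repeat a_1, a_2; the period length is 2.
So sqrt(230) = [15; (6, 30)] with period length k = 2.
k is even, so the fundamental solution of x^2 - 230y^2 = 1 is (p_{k-1}, q_{k-1}) = (p_1, q_1); compute convergents through index 1.
Convergents (p_i = a_i*p_{i-1} + p_{i-2}, q_i = a_i*q_{i-1} + q_{i-2} with p_{-2}=0, p_{-1}=1, q_{-2}=1, q_{-1}=0):
  i=0: a_0=15, p_0 = 15*1 + 0 = 15, q_0 = 15*0 + 1 = 1.
  i=1: a_1=6, p_1 = 6*15 + 1 = 91, q_1 = 6*1 + 0 = 6.
Check: 91^2 - 230*6^2 = 8281 - 8280 = 1, so (x, y) = (91, 6) solves the equation, and by the theorem it is the least positive solution.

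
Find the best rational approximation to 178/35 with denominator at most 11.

Expand x = 178/35 as a continued fraction with the Euclidean algorithm:
  178 = 5*35 + 3, so a_0 = 5.
  35 = 11*3 + 2, so a_1 = 11.
  3 = 1*2 + 1, so a_2 = 1.
  2 = 2*1 + 0, so a_3 = 2.
so x = [5; 11, 1, 2].
Convergents (p_i = a_i*p_{i-1} + p_{i-2}, q_i = a_i*q_{i-1} + q_{i-2} with p_{-2}=0, p_{-1}=1, q_{-2}=1, q_{-1}=0), until the denominator exceeds 11:
  i=0: a_0=5, p_0 = 5*1 + 0 = 5, q_0 = 5*0 + 1 = 1.
  i=1: a_1=11, p_1 = 11*5 + 1 = 56, q_1 = 11*1 + 0 = 11.
  i=2: a_2=1, p_2 = 1*56 + 5 = 61, q_2 = 1*11 + 1 = 12.
q_2 = 12 > 11, so the last convergent with denominator <= 11 is p_1/q_1 = 56/11.
The closest fraction with denominator <= 11 is either p_1/q_1 or the intermediate fraction (k*p_1 + p_0)/(k*q_1 + q_0) with the largest k >= 1 whose denominator stays <= 11; these approach x as k grows, and every other convergent or intermediate fraction in range is farther away.
Largest k: floor((11 - q_0)/q_1) = floor((11 - 1)/11) = 0.
Since k = 0, no intermediate fraction beyond p_1/q_1 has denominator <= 11, so the convergent 56/11 is the closest (its error is |178*11 - 56*35|/(35*11) = 2/385).

56/11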